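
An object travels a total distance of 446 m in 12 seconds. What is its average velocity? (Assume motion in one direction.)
v_avg = Δd / Δt = 446 / 12 = 37.17 m/s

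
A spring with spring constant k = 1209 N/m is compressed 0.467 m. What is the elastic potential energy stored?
PE = ½kx² = ½×1209×0.467² = 131.8 J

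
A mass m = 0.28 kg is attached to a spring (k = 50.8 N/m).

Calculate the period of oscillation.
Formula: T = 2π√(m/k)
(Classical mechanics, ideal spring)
T = 2π√(m/k) = 2π√(0.28/50.8) = 0.4665 s; f = 1/T = 2.144 Hz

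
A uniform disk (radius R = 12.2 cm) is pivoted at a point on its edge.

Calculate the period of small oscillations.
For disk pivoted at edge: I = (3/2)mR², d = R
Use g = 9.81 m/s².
I/m = (3/2)R² = 0.02233 m²; d = R = 0.122 m
T = 2π√((3/2)R²/(gR)) = 2π√(3R/(2g)) = 0.8582 s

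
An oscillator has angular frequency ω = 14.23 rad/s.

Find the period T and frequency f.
T = 2π/ω = 2π/14.23 = 0.4415 s; f = ω/2π = 2.265 Hz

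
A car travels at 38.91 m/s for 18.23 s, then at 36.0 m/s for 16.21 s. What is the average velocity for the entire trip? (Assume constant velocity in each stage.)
d₁ = v₁t₁ = 38.91 × 18.23 = 709.329 m
d₂ = v₂t₂ = 36.0 × 16.21 = 583.56 m
d_total = 1292.89 m, t_total = 34.44 s
v_avg = d_total/t_total = 1292.89/34.44 = 37.54 m/s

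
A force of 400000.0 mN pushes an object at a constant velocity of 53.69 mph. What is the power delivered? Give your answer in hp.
P = Fv = 400 N × 24 m/s = 9601 W = 12.87 hp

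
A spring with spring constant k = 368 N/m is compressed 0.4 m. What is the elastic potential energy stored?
PE = ½kx² = ½×368×0.4² = 29.44 J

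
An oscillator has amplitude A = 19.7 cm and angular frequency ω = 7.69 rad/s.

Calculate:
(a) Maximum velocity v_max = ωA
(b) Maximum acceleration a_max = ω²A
v_max = ωA = 7.69×0.197 = 1.515 m/s
a_max = ω²A = 7.69²×0.197 = 11.65 m/s²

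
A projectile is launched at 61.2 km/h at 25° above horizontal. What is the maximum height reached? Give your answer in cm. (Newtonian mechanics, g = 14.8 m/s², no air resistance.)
H = v₀²sin²(θ)/(2g) (with unit conversion) = 174.4 cm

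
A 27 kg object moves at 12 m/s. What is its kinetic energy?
KE = ½mv² = ½×27×12² = 1944.0 J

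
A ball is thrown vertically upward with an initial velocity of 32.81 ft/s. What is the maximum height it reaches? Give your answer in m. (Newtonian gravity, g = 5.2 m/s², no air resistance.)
h_max = v₀²/(2g) (with unit conversion) = 9.616 m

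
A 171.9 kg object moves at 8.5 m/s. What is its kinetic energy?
KE = ½mv² = ½×171.9×8.5² = 6209.888 J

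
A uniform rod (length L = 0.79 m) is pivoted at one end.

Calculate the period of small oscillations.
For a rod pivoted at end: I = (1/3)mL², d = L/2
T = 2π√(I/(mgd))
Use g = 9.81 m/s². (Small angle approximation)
I/m = (1/3)L² = 0.208 m²; d = L/2 = 0.395 m
T = 2π√(I/(mgd)) = 2π√(0.208/(9.81×0.395)) = 1.456 s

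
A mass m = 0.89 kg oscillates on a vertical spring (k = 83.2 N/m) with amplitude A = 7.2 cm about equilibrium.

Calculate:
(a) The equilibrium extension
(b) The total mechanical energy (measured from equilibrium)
x_eq = mg/k = 0.89×9.81/83.2 = 0.1049 m = 10.49 cm
E = ½kA² = ½×83.2×(0.072)² = 0.2157 J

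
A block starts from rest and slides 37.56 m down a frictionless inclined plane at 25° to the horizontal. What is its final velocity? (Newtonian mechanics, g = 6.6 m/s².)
a = g sin(θ) = 6.6 × sin(25°) = 2.79 m/s²
v = √(2ad) = √(2 × 2.79 × 37.56) = 14.48 m/s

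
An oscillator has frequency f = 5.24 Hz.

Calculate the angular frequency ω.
ω = 2πf = 2π×5.24 = 32.92 rad/s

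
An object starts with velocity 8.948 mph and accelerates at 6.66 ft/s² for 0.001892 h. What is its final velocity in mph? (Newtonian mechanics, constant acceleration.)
v = v₀ + at (with unit conversion) = 39.88 mph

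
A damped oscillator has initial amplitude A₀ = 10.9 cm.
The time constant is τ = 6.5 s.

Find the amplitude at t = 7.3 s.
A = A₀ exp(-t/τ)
A = A₀ exp(−t/τ) = 10.9×exp(−7.3/6.5) = 3.546 cm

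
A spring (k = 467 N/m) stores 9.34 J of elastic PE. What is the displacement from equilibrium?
PE = ½kx² → x = √(2PE/k) = √(2×9.34/467) = 0.2 m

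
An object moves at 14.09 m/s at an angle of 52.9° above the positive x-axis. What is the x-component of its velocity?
vₓ = v cos(θ) = 14.09 × cos(52.9°) = 8.5 m/s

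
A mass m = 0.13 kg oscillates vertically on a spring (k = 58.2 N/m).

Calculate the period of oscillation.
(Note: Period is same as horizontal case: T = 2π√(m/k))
T = 2π√(m/k) = 2π√(0.13/58.2) = 0.297 s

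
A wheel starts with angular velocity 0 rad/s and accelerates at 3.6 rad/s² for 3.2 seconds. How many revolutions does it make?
θ = ω₀t + ½αt² = 0×3.2 + ½×3.6×3.2² = 18.43 rad
Revolutions = θ/(2π) = 18.43/(2π) = 2.93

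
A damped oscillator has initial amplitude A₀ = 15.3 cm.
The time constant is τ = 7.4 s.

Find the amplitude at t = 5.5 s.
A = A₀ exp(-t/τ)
A = A₀ exp(−t/τ) = 15.3×exp(−5.5/7.4) = 7.276 cm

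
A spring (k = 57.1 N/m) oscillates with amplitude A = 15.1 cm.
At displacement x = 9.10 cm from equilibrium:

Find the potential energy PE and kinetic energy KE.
E_total = ½kA² = ½×57.1×(0.151)² = 0.651 J
PE = ½kx² = ½×57.1×(0.091)² = 0.2364 J
KE = E_total − PE = 0.4145 J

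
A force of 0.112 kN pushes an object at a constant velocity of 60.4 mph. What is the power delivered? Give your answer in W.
P = Fv = 112 N × 27 m/s = 3024 W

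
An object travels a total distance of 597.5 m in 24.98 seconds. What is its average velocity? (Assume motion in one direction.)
v_avg = Δd / Δt = 597.5 / 24.98 = 23.92 m/s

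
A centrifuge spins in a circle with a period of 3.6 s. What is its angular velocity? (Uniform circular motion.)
ω = 2π/T = 2π/3.6 = 1.7453 rad/s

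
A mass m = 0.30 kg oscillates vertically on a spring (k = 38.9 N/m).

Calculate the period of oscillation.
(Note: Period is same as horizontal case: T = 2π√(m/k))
T = 2π√(m/k) = 2π√(0.3/38.9) = 0.5518 s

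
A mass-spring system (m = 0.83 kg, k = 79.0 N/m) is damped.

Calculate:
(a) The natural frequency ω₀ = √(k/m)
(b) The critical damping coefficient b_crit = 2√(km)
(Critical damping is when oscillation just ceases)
ω₀ = √(k/m) = √(79.0/0.83) = 9.756 rad/s
b_crit = 2√(km) = 2√(79.0×0.83) = 16.2 kg/s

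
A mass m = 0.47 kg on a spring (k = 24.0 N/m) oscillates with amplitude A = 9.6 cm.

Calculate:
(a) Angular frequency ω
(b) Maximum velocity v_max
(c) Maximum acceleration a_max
ω = √(k/m) = √(24.0/0.47) = 7.146 rad/s
v_max = ωA = 7.146×0.096 = 0.686 m/s
a_max = ω²A = 7.146²×0.096 = 4.902 m/s²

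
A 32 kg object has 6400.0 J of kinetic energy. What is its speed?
KE = ½mv² → v = √(2KE/m) = √(2×6400.0/32) = 20.0 m/s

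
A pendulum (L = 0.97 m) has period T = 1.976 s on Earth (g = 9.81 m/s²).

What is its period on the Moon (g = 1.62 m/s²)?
T = 2π√(L/g), so T_moon/T_earth = √(g_earth/g_moon)
T_moon = 2π√(0.97/1.62) = 4.862 s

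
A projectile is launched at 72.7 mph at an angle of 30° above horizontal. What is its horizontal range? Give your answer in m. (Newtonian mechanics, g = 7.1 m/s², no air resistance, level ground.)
R = v₀² sin(2θ) / g (with unit conversion) = 128.8 m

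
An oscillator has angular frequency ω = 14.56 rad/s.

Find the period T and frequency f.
T = 2π/ω = 2π/14.56 = 0.4315 s; f = ω/2π = 2.317 Hz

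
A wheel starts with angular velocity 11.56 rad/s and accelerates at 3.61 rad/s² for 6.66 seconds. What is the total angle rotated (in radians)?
θ = ω₀t + ½αt² = 11.56×6.66 + ½×3.61×6.66² = 157.05 rad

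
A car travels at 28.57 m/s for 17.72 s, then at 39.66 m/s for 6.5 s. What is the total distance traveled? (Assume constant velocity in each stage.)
d₁ = v₁t₁ = 28.57 × 17.72 = 506.26 m
d₂ = v₂t₂ = 39.66 × 6.5 = 257.79 m
d_total = 506.26 + 257.79 = 764.05 m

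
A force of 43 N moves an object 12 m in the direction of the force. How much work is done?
W = Fd = 43×12 = 516.0 J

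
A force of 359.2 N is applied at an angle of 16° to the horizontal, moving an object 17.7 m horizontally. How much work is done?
W = Fd cosθ = 359.2×17.7×cos(16°) = 6111.5 J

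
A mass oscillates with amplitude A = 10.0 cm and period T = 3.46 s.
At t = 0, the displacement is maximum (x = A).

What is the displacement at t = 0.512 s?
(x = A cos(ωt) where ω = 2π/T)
ω = 2π/T = 2π/3.46 = 1.816 rad/s
x = A cos(ωt) = 10.0×cos(1.816×0.512) = 5.98 cm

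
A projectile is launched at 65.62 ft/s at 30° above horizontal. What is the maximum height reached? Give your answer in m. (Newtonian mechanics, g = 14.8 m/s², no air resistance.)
H = v₀²sin²(θ)/(2g) (with unit conversion) = 3.379 m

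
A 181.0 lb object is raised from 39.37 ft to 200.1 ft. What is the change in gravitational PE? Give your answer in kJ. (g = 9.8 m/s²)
ΔPE = mg(h₂ − h₁) = 82.1 kg × 9.8 m/s² × (60.99 − 12) m = 3.942e+04 J = 39.42 kJ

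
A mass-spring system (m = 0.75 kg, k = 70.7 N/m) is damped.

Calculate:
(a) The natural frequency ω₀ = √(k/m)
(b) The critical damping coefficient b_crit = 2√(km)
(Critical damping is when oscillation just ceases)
ω₀ = √(k/m) = √(70.7/0.75) = 9.709 rad/s
b_crit = 2√(km) = 2√(70.7×0.75) = 14.56 kg/s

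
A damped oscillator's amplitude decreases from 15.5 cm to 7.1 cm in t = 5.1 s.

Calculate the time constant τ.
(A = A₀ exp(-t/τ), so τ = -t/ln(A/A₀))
A/A₀ = 7.1/15.5 = 0.4581; ln(A/A₀) = -0.7807
τ = −t/ln(A/A₀) = −5.1/-0.7807 = 6.532 s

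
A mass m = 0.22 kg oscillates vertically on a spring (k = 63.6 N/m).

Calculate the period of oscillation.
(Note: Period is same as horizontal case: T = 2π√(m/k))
T = 2π√(m/k) = 2π√(0.22/63.6) = 0.3695 s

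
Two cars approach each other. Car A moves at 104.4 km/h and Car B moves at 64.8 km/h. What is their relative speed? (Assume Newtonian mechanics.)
v_rel = v_A + v_B = 104.4 + 64.8 = 169.2 km/h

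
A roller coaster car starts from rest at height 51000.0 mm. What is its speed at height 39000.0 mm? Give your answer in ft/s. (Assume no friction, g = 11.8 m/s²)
mgh₁ = ½mv₂² + mgh₂ → v₂ = √(2g(h₁−h₂)) = √(2×11.8×(51−39)) = 16.83 m/s = 55.21 ft/s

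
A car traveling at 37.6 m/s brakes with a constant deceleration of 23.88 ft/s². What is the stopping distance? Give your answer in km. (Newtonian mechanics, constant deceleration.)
d = v₀² / (2a) (with unit conversion) = 0.09712 km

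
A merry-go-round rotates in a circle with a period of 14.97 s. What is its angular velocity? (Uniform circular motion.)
ω = 2π/T = 2π/14.97 = 0.4197 rad/s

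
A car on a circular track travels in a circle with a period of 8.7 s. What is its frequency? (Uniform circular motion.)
f = 1/T = 1/8.7 = 0.1149 Hz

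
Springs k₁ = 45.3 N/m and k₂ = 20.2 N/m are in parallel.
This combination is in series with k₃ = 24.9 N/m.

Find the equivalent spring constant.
k₁₂ = k₁ + k₂ = 65.5 N/m (parallel)
1/k_eq = 1/k₁₂ + 1/k₃ → k_eq = 18.04 N/m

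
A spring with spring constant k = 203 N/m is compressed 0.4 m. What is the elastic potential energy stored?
PE = ½kx² = ½×203×0.4² = 16.24 J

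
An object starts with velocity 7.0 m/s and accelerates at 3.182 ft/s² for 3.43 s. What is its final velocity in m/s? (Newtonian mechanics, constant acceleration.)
v = v₀ + at (with unit conversion) = 10.33 m/s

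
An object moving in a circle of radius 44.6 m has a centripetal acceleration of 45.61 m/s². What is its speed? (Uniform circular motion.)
v = √(a_c × r) = √(45.61 × 44.6) = 45.1 m/s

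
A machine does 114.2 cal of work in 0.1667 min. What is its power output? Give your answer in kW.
P = W/t = 477.8 J / 10 s = 47.77 W = 0.04777 kW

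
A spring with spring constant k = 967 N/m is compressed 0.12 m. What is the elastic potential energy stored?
PE = ½kx² = ½×967×0.12² = 6.962 J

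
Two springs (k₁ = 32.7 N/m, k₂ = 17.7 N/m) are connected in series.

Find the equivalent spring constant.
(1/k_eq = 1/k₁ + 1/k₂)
1/k_eq = 1/32.7 + 1/17.7 = 0.087078; k_eq = 11.48 N/m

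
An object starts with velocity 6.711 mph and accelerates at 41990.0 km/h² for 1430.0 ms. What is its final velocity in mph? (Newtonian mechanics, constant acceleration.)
v = v₀ + at (with unit conversion) = 17.08 mph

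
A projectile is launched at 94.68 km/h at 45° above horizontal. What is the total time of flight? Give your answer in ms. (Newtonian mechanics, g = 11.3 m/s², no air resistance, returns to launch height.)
T = 2v₀sin(θ)/g (with unit conversion) = 3291.0 ms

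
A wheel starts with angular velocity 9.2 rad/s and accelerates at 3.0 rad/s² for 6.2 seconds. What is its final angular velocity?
ω = ω₀ + αt = 9.2 + 3.0 × 6.2 = 27.8 rad/s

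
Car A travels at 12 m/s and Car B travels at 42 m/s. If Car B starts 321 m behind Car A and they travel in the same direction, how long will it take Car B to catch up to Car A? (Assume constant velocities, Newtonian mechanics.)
Relative speed: v_rel = 42 - 12 = 30 m/s
Time to catch: t = d₀/v_rel = 321/30 = 10.7 s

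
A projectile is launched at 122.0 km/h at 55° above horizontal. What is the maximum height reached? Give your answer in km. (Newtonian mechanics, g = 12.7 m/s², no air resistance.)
H = v₀²sin²(θ)/(2g) (with unit conversion) = 0.03034 km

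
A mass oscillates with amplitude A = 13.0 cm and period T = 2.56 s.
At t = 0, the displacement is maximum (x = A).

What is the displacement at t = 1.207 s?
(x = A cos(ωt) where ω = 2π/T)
ω = 2π/T = 2π/2.56 = 2.454 rad/s
x = A cos(ωt) = 13.0×cos(2.454×1.207) = -12.79 cm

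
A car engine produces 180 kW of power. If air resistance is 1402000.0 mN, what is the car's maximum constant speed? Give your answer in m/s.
P = Fv → v = P/F = 180000 W / 1402 N = 128.4 m/s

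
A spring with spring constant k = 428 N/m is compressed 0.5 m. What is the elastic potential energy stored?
PE = ½kx² = ½×428×0.5² = 53.5 J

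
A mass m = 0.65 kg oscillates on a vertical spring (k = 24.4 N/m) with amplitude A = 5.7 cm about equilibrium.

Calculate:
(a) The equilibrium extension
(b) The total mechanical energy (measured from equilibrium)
x_eq = mg/k = 0.65×9.81/24.4 = 0.2613 m = 26.13 cm
E = ½kA² = ½×24.4×(0.057)² = 0.03964 J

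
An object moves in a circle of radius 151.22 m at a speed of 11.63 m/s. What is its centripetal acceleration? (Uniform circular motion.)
a_c = v²/r = 11.63²/151.22 = 135.257/151.22 = 0.89 m/s²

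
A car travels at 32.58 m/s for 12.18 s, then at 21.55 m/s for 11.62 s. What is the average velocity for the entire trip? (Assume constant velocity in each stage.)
d₁ = v₁t₁ = 32.58 × 12.18 = 396.824 m
d₂ = v₂t₂ = 21.55 × 11.62 = 250.411 m
d_total = 647.24 m, t_total = 23.8 s
v_avg = d_total/t_total = 647.24/23.8 = 27.19 m/s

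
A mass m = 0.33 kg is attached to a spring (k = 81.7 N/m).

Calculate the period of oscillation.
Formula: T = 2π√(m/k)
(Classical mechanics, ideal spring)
T = 2π√(m/k) = 2π√(0.33/81.7) = 0.3993 s; f = 1/T = 2.504 Hz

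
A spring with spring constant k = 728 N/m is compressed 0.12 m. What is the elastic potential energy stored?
PE = ½kx² = ½×728×0.12² = 5.242 J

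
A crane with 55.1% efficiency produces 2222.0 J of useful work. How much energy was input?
W_in = W_out/η = 2222.0/0.551 = 4032.7 J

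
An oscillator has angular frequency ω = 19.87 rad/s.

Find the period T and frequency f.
T = 2π/ω = 2π/19.87 = 0.3162 s; f = ω/2π = 3.162 Hz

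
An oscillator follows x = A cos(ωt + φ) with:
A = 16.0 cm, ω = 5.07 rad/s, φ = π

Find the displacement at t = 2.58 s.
x = A cos(ωt + φ) = 16.0×cos(5.07×2.58 + π) = -13.93 cm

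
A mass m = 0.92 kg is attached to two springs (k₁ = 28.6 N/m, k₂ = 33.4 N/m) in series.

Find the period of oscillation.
k_eq = k₁k₂/(k₁+k₂) = 15.41 N/m
T = 2π√(m/k_eq) = 2π√(0.92/15.41) = 1.535 s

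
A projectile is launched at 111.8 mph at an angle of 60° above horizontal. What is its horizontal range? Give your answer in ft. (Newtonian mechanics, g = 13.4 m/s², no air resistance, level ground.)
R = v₀² sin(2θ) / g (with unit conversion) = 529.6 ft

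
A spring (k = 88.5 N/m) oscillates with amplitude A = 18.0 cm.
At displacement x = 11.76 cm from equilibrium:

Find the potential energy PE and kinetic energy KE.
E_total = ½kA² = ½×88.5×(0.18)² = 1.434 J
PE = ½kx² = ½×88.5×(0.1176)² = 0.612 J
KE = E_total − PE = 0.8217 J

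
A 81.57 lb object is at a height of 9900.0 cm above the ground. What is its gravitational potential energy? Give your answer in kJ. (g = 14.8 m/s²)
PE = mgh = 37 kg × 14.8 m/s² × 99 m = 5.421e+04 J = 54.21 kJ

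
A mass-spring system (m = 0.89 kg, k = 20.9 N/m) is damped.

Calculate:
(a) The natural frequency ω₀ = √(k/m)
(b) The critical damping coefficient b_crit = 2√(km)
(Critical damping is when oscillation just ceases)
ω₀ = √(k/m) = √(20.9/0.89) = 4.846 rad/s
b_crit = 2√(km) = 2√(20.9×0.89) = 8.626 kg/s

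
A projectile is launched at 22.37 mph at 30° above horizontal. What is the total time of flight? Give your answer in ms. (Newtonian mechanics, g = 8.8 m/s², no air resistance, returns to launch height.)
T = 2v₀sin(θ)/g (with unit conversion) = 1136.0 ms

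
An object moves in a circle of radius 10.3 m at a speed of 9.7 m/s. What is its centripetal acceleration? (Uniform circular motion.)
a_c = v²/r = 9.7²/10.3 = 94.09/10.3 = 9.13 m/s²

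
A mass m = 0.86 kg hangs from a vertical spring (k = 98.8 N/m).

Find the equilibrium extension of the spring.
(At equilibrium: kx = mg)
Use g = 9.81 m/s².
x_eq = mg/k = 0.86×9.81/98.8 = 0.08539 m = 8.539 cm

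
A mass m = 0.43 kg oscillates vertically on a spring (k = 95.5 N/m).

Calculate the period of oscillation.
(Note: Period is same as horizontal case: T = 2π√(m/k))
T = 2π√(m/k) = 2π√(0.43/95.5) = 0.4216 s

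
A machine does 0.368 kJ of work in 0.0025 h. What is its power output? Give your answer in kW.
P = W/t = 368 J / 9 s = 40.89 W = 0.04089 kW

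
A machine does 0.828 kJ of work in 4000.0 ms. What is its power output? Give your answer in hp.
P = W/t = 828 J / 4 s = 207 W = 0.2776 hp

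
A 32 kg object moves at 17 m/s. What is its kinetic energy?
KE = ½mv² = ½×32×17² = 4624.0 J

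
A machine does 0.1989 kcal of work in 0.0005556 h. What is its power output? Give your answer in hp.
P = W/t = 832.2 J / 2 s = 416.1 W = 0.558 hp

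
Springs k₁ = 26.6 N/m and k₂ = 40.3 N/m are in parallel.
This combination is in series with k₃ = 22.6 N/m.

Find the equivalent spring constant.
k₁₂ = k₁ + k₂ = 66.9 N/m (parallel)
1/k_eq = 1/k₁₂ + 1/k₃ → k_eq = 16.89 N/m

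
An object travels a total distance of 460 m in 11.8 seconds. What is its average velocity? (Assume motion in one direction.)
v_avg = Δd / Δt = 460 / 11.8 = 38.98 m/s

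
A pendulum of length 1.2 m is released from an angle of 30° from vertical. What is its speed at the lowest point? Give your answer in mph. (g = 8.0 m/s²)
h = L(1 − cosθ) = 1.2×(1 − cos30°) = 0.1608 m
v = √(2gh) = √(2×8.0×0.1608) = 1.604 m/s = 3.588 mph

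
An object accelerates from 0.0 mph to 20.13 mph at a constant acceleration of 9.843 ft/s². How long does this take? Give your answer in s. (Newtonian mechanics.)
t = (v - v₀)/a (with unit conversion) = 2.999 s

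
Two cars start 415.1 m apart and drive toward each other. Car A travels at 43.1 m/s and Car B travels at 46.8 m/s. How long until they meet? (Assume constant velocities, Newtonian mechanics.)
Combined speed: v_combined = 43.1 + 46.8 = 89.9 m/s
Time to meet: t = d/89.9 = 415.1/89.9 = 4.62 s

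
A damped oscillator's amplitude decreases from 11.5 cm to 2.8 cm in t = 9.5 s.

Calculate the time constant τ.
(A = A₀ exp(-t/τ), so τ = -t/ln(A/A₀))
A/A₀ = 2.8/11.5 = 0.2435; ln(A/A₀) = -1.413
τ = −t/ln(A/A₀) = −9.5/-1.413 = 6.725 s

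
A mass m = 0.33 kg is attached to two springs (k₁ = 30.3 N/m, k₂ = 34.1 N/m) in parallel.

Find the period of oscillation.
k_eq = k₁+k₂ = 64.4 N/m
T = 2π√(m/k_eq) = 2π√(0.33/64.4) = 0.4498 s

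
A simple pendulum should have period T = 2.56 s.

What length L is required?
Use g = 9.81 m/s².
T = 2π√(L/g) → L = g(T/2π)² = 9.81×(2.56/2π)² = 1.629 m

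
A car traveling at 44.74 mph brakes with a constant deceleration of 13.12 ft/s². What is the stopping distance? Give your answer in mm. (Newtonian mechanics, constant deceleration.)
d = v₀² / (2a) (with unit conversion) = 50020.0 mm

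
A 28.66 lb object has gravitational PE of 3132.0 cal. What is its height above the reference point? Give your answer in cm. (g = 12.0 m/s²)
PE = mgh → h = PE/(mg) = 1.31e+04 J / (13 kg × 12.0 m/s²) = 84 m = 8400.0 cm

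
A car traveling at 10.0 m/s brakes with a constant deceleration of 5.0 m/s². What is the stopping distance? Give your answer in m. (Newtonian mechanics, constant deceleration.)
d = v₀² / (2a) = 10.0 m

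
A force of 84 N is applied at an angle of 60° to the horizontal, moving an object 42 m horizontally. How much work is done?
W = Fd cosθ = 84×42×cos(60°) = 1764.0 J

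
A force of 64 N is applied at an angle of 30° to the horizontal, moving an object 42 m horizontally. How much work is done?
W = Fd cosθ = 64×42×cos(30°) = 2327.9 J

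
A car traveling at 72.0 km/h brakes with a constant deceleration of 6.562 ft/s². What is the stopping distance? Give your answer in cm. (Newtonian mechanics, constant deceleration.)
d = v₀² / (2a) (with unit conversion) = 10000.0 cm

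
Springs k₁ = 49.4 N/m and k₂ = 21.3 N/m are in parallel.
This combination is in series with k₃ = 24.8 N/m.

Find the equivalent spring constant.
k₁₂ = k₁ + k₂ = 70.7 N/m (parallel)
1/k_eq = 1/k₁₂ + 1/k₃ → k_eq = 18.36 N/m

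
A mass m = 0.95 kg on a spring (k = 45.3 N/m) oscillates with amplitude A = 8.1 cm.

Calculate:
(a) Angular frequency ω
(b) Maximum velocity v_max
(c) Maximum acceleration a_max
ω = √(k/m) = √(45.3/0.95) = 6.905 rad/s
v_max = ωA = 6.905×0.081 = 0.5593 m/s
a_max = ω²A = 6.905²×0.081 = 3.862 m/s²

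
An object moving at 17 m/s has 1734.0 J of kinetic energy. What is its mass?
KE = ½mv² → m = 2KE/v² = 2×1734.0/17² = 12.0 kg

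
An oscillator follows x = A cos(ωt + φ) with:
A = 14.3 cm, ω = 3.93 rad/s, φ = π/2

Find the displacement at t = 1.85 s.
x = A cos(ωt + φ) = 14.3×cos(3.93×1.85 + π/2) = -11.93 cm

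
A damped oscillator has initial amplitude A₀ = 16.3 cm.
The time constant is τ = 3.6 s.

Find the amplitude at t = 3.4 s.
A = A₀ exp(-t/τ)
A = A₀ exp(−t/τ) = 16.3×exp(−3.4/3.6) = 6.339 cm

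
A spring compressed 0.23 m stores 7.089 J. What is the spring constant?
PE = ½kx² → k = 2PE/x² = 2×7.089/0.23² = 268.0 N/m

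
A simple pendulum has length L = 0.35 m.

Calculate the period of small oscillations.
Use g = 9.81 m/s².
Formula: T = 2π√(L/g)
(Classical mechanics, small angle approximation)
T = 2π√(L/g) = 2π√(0.35/9.81) = 1.187 s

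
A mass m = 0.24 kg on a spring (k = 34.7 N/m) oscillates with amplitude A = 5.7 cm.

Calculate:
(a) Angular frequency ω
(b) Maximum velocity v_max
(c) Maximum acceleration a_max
ω = √(k/m) = √(34.7/0.24) = 12.02 rad/s
v_max = ωA = 12.02×0.057 = 0.6854 m/s
a_max = ω²A = 12.02²×0.057 = 8.241 m/s²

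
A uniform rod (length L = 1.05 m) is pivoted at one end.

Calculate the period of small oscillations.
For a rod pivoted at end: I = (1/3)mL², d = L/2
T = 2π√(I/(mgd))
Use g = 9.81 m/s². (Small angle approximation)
I/m = (1/3)L² = 0.3675 m²; d = L/2 = 0.525 m
T = 2π√(I/(mgd)) = 2π√(0.3675/(9.81×0.525)) = 1.678 s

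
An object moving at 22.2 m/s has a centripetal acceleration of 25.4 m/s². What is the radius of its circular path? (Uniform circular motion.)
r = v²/a_c = 22.2²/25.4 = 19.4 m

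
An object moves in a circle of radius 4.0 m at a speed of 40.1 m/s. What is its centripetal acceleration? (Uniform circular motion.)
a_c = v²/r = 40.1²/4.0 = 1608.01/4.0 = 402.0 m/s²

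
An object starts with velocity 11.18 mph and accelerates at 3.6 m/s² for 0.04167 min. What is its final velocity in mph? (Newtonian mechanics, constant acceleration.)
v = v₀ + at (with unit conversion) = 31.31 mph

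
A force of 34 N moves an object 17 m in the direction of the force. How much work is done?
W = Fd = 34×17 = 578.0 J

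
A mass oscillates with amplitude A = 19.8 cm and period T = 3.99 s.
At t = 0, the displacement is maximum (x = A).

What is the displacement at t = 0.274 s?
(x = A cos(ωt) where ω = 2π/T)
ω = 2π/T = 2π/3.99 = 1.575 rad/s
x = A cos(ωt) = 19.8×cos(1.575×0.274) = 17.99 cm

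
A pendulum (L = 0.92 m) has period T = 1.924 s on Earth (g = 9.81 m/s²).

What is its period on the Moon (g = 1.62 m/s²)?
T = 2π√(L/g), so T_moon/T_earth = √(g_earth/g_moon)
T_moon = 2π√(0.92/1.62) = 4.735 s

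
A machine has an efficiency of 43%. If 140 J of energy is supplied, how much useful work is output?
W_out = η × W_in = 0.43 × 140 = 60.2 J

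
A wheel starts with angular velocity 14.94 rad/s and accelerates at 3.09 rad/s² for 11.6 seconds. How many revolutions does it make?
θ = ω₀t + ½αt² = 14.94×11.6 + ½×3.09×11.6² = 381.2 rad
Revolutions = θ/(2π) = 381.2/(2π) = 60.67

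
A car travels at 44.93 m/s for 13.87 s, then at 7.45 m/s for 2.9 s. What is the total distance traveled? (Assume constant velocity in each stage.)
d₁ = v₁t₁ = 44.93 × 13.87 = 623.179 m
d₂ = v₂t₂ = 7.45 × 2.9 = 21.605 m
d_total = 623.179 + 21.605 = 644.78 m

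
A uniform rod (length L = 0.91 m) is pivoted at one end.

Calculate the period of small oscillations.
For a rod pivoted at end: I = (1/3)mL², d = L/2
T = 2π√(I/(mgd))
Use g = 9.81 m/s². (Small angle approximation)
I/m = (1/3)L² = 0.276 m²; d = L/2 = 0.455 m
T = 2π√(I/(mgd)) = 2π√(0.276/(9.81×0.455)) = 1.563 s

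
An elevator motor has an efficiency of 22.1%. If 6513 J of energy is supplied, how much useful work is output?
W_out = η × W_in = 0.221 × 6513 = 1439.4 J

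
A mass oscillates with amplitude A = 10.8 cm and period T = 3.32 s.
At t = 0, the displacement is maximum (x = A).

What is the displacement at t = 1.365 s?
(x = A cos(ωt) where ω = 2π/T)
ω = 2π/T = 2π/3.32 = 1.893 rad/s
x = A cos(ωt) = 10.8×cos(1.893×1.365) = -9.16 cm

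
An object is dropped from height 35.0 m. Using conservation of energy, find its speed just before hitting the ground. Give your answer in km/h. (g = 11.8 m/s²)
mgh = ½mv² → v = √(2gh) = √(2×11.8×35) = 28.74 m/s = 103.5 km/h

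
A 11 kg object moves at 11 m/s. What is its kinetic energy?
KE = ½mv² = ½×11×11² = 665.5 J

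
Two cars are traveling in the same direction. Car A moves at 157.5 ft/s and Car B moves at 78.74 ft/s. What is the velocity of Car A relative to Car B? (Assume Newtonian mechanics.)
v_rel = v_A - v_B = 157.5 - 78.74 = 78.76 ft/s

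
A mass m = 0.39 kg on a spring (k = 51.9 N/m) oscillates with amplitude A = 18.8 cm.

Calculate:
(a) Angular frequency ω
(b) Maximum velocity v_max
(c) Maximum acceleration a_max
ω = √(k/m) = √(51.9/0.39) = 11.54 rad/s
v_max = ωA = 11.54×0.188 = 2.169 m/s
a_max = ω²A = 11.54²×0.188 = 25.02 m/s²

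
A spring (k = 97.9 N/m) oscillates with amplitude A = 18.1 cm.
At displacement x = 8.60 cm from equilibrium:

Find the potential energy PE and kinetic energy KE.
E_total = ½kA² = ½×97.9×(0.181)² = 1.604 J
PE = ½kx² = ½×97.9×(0.086)² = 0.362 J
KE = E_total − PE = 1.242 J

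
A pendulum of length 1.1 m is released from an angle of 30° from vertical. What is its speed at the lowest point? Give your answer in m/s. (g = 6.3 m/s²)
h = L(1 − cosθ) = 1.1×(1 − cos30°) = 0.1474 m
v = √(2gh) = √(2×6.3×0.1474) = 1.363 m/s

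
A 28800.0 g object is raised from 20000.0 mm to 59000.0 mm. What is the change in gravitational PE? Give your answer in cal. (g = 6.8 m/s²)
ΔPE = mg(h₂ − h₁) = 28.8 kg × 6.8 m/s² × (59 − 20) m = 7638 J = 1825.0 cal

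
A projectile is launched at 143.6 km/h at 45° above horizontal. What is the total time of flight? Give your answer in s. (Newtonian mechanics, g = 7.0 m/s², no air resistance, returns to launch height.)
T = 2v₀sin(θ)/g (with unit conversion) = 8.059 s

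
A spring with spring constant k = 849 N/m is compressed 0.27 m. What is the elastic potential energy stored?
PE = ½kx² = ½×849×0.27² = 30.95 J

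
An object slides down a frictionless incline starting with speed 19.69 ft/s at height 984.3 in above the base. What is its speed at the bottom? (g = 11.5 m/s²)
½mv₀² + mgh = ½mv² → v = √(v₀² + 2gh) = √(6.002² + 2×11.5×25) = 24.72 m/s = 81.1 ft/s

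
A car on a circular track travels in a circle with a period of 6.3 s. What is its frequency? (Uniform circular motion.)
f = 1/T = 1/6.3 = 0.1587 Hz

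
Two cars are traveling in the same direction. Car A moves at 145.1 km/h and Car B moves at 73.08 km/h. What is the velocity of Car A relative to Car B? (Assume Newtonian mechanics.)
v_rel = v_A - v_B = 145.1 - 73.08 = 72.02 km/h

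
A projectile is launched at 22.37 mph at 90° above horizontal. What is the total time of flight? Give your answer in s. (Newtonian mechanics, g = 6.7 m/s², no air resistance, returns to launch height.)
T = 2v₀sin(θ)/g (with unit conversion) = 2.985 s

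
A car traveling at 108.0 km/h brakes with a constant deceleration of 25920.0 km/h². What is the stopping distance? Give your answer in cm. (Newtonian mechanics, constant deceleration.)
d = v₀² / (2a) (with unit conversion) = 22500.0 cm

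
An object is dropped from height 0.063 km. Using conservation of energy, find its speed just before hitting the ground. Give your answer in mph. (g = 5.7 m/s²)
mgh = ½mv² → v = √(2gh) = √(2×5.7×63) = 26.8 m/s = 59.95 mph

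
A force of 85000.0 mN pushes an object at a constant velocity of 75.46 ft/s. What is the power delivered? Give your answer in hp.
P = Fv = 85 N × 23 m/s = 1955 W = 2.622 hp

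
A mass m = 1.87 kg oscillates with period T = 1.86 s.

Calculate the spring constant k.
T = 2π√(m/k) → k = m(2π/T)² = 1.87×(2π/1.86)² = 21.34 N/m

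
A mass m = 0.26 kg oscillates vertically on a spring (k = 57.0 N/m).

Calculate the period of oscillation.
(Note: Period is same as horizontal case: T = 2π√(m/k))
T = 2π√(m/k) = 2π√(0.26/57.0) = 0.4244 s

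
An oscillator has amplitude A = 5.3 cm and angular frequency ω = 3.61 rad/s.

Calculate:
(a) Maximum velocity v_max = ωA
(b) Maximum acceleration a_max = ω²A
v_max = ωA = 3.61×0.053 = 0.1913 m/s
a_max = ω²A = 3.61²×0.053 = 0.6907 m/s²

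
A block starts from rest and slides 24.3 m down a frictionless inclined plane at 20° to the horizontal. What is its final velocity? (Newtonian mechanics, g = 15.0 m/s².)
a = g sin(θ) = 15.0 × sin(20°) = 5.13 m/s²
v = √(2ad) = √(2 × 5.13 × 24.3) = 15.79 m/s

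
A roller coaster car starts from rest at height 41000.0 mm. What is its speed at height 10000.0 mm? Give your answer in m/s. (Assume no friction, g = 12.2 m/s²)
mgh₁ = ½mv₂² + mgh₂ → v₂ = √(2g(h₁−h₂)) = √(2×12.2×(41−10)) = 27.5 m/s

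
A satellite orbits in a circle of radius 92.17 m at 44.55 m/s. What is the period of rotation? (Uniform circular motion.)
T = 2πr/v = 2π×92.17/44.55 = 13.0 s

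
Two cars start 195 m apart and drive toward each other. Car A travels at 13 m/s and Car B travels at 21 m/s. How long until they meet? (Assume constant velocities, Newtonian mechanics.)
Combined speed: v_combined = 13 + 21 = 34 m/s
Time to meet: t = d/34 = 195/34 = 5.74 s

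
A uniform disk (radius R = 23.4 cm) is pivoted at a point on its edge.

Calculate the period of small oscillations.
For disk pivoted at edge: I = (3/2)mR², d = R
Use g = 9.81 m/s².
I/m = (3/2)R² = 0.08213 m²; d = R = 0.234 m
T = 2π√((3/2)R²/(gR)) = 2π√(3R/(2g)) = 1.188 s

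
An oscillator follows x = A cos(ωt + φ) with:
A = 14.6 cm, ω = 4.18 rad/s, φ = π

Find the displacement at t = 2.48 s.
x = A cos(ωt + φ) = 14.6×cos(4.18×2.48 + π) = 8.592 cm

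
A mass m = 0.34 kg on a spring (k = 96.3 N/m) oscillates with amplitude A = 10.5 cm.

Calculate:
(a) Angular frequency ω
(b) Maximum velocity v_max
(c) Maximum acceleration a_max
ω = √(k/m) = √(96.3/0.34) = 16.83 rad/s
v_max = ωA = 16.83×0.105 = 1.767 m/s
a_max = ω²A = 16.83²×0.105 = 29.74 m/s²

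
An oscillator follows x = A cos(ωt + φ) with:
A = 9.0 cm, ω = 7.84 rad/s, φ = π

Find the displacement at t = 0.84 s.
x = A cos(ωt + φ) = 9.0×cos(7.84×0.84 + π) = -8.592 cm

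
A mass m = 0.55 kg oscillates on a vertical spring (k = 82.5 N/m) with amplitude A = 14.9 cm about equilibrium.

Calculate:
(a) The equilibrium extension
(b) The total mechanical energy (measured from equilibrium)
x_eq = mg/k = 0.55×9.81/82.5 = 0.0654 m = 6.54 cm
E = ½kA² = ½×82.5×(0.149)² = 0.9158 J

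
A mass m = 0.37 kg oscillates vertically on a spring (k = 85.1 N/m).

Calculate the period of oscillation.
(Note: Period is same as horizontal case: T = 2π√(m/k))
T = 2π√(m/k) = 2π√(0.37/85.1) = 0.4143 s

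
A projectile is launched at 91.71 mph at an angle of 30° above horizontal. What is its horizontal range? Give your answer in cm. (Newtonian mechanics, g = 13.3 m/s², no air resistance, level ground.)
R = v₀² sin(2θ) / g (with unit conversion) = 10940.0 cm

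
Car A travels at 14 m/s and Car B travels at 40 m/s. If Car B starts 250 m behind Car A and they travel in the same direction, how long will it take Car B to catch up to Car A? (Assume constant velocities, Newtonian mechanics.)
Relative speed: v_rel = 40 - 14 = 26 m/s
Time to catch: t = d₀/v_rel = 250/26 = 9.62 s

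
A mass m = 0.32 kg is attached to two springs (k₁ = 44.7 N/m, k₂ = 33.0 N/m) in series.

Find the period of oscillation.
k_eq = k₁k₂/(k₁+k₂) = 18.98 N/m
T = 2π√(m/k_eq) = 2π√(0.32/18.98) = 0.8157 s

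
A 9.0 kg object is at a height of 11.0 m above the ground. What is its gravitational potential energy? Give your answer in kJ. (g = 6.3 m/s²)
PE = mgh = 9 kg × 6.3 m/s² × 11 m = 623.7 J = 0.6237 kJ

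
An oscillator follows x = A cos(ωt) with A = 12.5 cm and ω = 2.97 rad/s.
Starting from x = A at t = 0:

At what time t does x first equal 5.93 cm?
cos(ωt) = x/A = 5.93/12.5 = 0.4744
ωt = arccos(0.4744) = 1.077 rad
t = 1.077/2.97 = 0.3625 s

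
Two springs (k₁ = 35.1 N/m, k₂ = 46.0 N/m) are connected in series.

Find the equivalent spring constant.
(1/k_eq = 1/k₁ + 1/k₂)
1/k_eq = 1/35.1 + 1/46.0 = 0.050229; k_eq = 19.91 N/m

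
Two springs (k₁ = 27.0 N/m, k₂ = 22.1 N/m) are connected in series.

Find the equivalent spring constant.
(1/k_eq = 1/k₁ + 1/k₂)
1/k_eq = 1/27.0 + 1/22.1 = 0.082286; k_eq = 12.15 N/m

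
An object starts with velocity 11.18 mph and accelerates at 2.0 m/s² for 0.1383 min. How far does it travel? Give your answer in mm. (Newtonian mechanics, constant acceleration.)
d = v₀t + ½at² (with unit conversion) = 110300.0 mm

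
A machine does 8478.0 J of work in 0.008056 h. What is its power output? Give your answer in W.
P = W/t = 8478 J / 29 s = 292.3 W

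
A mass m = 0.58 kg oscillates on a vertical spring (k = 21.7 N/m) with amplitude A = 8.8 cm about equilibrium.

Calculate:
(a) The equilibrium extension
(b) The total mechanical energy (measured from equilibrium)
x_eq = mg/k = 0.58×9.81/21.7 = 0.2622 m = 26.22 cm
E = ½kA² = ½×21.7×(0.088)² = 0.08402 J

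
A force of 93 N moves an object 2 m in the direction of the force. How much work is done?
W = Fd = 93×2 = 186.0 J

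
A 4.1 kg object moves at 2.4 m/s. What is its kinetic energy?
KE = ½mv² = ½×4.1×2.4² = 11.808 J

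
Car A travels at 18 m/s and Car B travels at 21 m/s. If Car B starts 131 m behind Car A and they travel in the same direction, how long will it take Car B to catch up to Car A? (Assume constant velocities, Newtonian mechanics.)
Relative speed: v_rel = 21 - 18 = 3 m/s
Time to catch: t = d₀/v_rel = 131/3 = 43.67 s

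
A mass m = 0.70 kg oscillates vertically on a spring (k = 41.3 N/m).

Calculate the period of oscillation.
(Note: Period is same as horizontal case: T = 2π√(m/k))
T = 2π√(m/k) = 2π√(0.7/41.3) = 0.818 s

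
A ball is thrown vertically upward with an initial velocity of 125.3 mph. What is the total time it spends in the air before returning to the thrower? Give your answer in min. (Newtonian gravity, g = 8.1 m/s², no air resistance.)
t_total = 2v₀/g (with unit conversion) = 0.2305 min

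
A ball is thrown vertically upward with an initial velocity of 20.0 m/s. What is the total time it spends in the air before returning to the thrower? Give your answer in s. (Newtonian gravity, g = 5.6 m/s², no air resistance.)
t_total = 2v₀/g = 7.143 s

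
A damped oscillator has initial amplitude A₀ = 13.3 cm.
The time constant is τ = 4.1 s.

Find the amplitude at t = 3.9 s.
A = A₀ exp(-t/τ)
A = A₀ exp(−t/τ) = 13.3×exp(−3.9/4.1) = 5.137 cm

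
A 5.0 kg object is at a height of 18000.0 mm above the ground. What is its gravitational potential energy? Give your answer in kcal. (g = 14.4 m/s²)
PE = mgh = 5 kg × 14.4 m/s² × 18 m = 1296 J = 0.3098 kcal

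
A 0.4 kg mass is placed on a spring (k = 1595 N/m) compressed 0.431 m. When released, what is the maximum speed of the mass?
½kx² = ½mv² → v = x√(k/m) = 0.431×√(1595/0.4) = 27.22 m/s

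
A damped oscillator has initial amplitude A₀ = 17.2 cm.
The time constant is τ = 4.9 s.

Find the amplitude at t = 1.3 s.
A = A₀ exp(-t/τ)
A = A₀ exp(−t/τ) = 17.2×exp(−1.3/4.9) = 13.19 cm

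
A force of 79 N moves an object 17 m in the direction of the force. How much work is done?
W = Fd = 79×17 = 1343.0 J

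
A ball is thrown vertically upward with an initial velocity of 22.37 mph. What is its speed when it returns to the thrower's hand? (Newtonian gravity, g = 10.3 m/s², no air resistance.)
By conservation of energy, the ball returns at the same speed = 22.37 mph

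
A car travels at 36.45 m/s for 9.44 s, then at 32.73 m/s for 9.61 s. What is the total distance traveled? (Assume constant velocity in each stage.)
d₁ = v₁t₁ = 36.45 × 9.44 = 344.088 m
d₂ = v₂t₂ = 32.73 × 9.61 = 314.535 m
d_total = 344.088 + 314.535 = 658.62 m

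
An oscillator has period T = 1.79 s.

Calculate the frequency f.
f = 1/T = 1/1.79 = 0.5587 Hz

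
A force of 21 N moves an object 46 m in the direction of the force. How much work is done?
W = Fd = 21×46 = 966.0 J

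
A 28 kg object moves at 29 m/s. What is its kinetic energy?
KE = ½mv² = ½×28×29² = 11774.0 J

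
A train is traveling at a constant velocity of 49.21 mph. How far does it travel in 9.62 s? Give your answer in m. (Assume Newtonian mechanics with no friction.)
d = vt (with unit conversion) = 211.6 m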